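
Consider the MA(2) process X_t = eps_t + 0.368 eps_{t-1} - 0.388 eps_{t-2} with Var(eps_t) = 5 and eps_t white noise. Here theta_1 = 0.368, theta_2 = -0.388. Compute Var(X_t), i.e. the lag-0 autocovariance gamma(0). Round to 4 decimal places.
\gamma(0) = 6.4298

For an MA(q) process X_t = eps_t + sum_i theta_i eps_{t-i} with
Var(eps_t) = sigma^2, the variance is
  gamma(0) = sigma^2 * (1 + sum_i theta_i^2).
  sum_i theta_i^2 = (0.368)^2 + (-0.388)^2 = 0.135424 + 0.150544 = 0.285968.
  gamma(0) = 5 * (1 + 0.285968) = 5 * 1.285968 = 6.42984, which rounds to 6.4298.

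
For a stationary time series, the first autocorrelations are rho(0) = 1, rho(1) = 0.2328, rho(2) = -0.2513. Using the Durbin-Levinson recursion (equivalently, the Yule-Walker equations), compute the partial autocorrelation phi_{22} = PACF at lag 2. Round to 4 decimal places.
\phi_{22} = -0.3230

The PACF at lag k is phi_{kk}, the last component of the solution
to the Yule-Walker system G_k phi = r_k where
  (G_k)_{ij} = rho(|i - j|), (r_k)_i = rho(i), i,j = 1..k.
Equivalently, Durbin-Levinson gives phi_{kk} iteratively:
  phi_{11} = rho(1)
  phi_{kk} = [rho(k) - sum_{j=1..k-1} phi_{k-1,j} rho(k-j)]
            / [1 - sum_{j=1..k-1} phi_{k-1,j} rho(j)],
  phi_{k,j} = phi_{k-1,j} - phi_{kk} phi_{k-1,k-j},  j = 1..k-1.
Step k = 1:
  phi_11 = rho(1) = 0.2328.
Step k = 2:
  phi_22 = [rho(2) - phi_11 rho(1)] / [1 - phi_11 rho(1)] = [-0.2513 - (0.2328)(0.2328)] / [1 - (0.2328)(0.2328)]
         = -0.30549584 / 0.94580416 = -0.323.
Therefore phi_{22} = -0.3230.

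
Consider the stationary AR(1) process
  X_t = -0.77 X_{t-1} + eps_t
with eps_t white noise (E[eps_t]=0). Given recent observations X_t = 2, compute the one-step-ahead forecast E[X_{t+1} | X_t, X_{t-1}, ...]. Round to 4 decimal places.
E[X_{t+1} \mid \mathcal F_t] = -1.5400

For an AR(p) model X_t = c + sum_i phi_i X_{t-i} + eps_t, the
one-step-ahead conditional mean is
  E[X_{t+1} | X_t, ...] = c + sum_i phi_i X_{t+1-i}.
Substitute known values:
  E[X_{t+1} | ...] = (-0.77) * (2)
                   = -1.5400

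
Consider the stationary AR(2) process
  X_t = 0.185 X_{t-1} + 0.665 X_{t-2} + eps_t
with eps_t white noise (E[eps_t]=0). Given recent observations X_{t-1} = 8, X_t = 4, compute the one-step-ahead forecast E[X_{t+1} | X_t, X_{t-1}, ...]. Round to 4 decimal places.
E[X_{t+1} \mid \mathcal F_t] = 6.0600

For an AR(p) model X_t = c + sum_i phi_i X_{t-i} + eps_t, the
one-step-ahead conditional mean is
  E[X_{t+1} | X_t, ...] = c + sum_i phi_i X_{t+1-i}.
Substitute known values:
  E[X_{t+1} | ...] = (0.185) * (4) + (0.665) * (8)
                   = 6.0600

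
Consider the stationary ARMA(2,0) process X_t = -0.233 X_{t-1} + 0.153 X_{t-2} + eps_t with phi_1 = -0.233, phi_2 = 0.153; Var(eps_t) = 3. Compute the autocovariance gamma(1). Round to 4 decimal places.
\gamma(1) = -0.9142

Multiply the model equation by X_{t-k} and take expectations. With theta_0 = psi_0 = 1 and psi_j the MA(infinity) weights, this gives
  gamma(k) - sum_i phi_i gamma(k-i) = c_k,
  c_k = sigma^2 * sum_{j=k..q} theta_j psi_{j-k}   (c_k = 0 for k > q),
using gamma(-m) = gamma(m).
Pure AR (q = 0): c_0 = sigma^2 = 3, c_k = 0 for k >= 1.
Equations for k = 0, 1, 2 (AR order 2, c_2 = 0):
  (E0) gamma(0) = phi_1 gamma(1) + phi_2 gamma(2) + c_0
  (E1) gamma(1) = phi_1 gamma(0) + phi_2 gamma(1) + c_1
  (E2) gamma(2) = phi_1 gamma(1) + phi_2 gamma(0)
From (E1): gamma(1) = A gamma(0) + B with
  A = phi_1 / (1 - phi_2) = -0.233 / 0.847 = -0.275089,   B = c_1 / (1 - phi_2) = 0 / 0.847 = 0.
Insert (E2) into (E0): gamma(0) (1 - phi_2^2) = phi_1 (1 + phi_2) gamma(1) + c_0.
  phi_1 (1 + phi_2) = (-0.233)(1.153) = -0.268649,   1 - phi_2^2 = 0.976591.
Replace gamma(1) by A gamma(0) + B and collect gamma(0):
  gamma(0) [0.976591 - (-0.268649)(-0.275089)] = c_0 = 3
  gamma(0) * 0.902689 = 3
  gamma(0) = 3 / 0.902689 = 3.323405.
  gamma(1) = A gamma(0) = (-0.275089)(3.323405) = -0.914231.
Therefore gamma(1) = -0.9142 (to 4 decimal places).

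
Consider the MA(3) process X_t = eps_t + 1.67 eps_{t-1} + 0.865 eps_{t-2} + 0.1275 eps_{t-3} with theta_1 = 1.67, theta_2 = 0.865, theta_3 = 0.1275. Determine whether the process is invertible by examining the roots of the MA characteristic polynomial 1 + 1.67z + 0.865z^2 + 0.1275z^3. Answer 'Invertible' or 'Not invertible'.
\text{Invertible}

The MA(q) characteristic polynomial is P(z) = 1 + 1.67z + 0.865z^2 + 0.1275z^3.
Invertibility requires all roots to lie outside the unit circle, i.e. |z| > 1 for every root.
Degree 3: look for a simple real root z0 first, then factor out (1 - z/z0) and solve the remaining quadratic.
Testing z0 = -4: P(-4) = 1 + (1.67)(-4) + (0.865)(-4)^2 + (0.1275)(-4)^3
  = 1 + (-6.68) + (13.84) + (-8.16) = 0.  So z_0 = -4 is a root, |z_0| = 4.
Divide out the factor (1 + 0.25 z) = (1 - z/z0) (since 1/z0 = -0.25):
  P(z) = (1 + 0.25 z)(1 + (1.42) z + (0.51) z^2)
  [check: z-coef 1.42 - (-0.25) = 1.67; z^2-coef 0.51 - (-0.25)(1.42) = 0.865; z^3-coef -(-0.25)(0.51) = 0.1275.]
Remaining roots from the quadratic factor 1 + (1.42) z + (0.51) z^2:
  Set 1 + (1.42) z + (0.51) z^2 = 0, i.e. a z^2 + b z + c = 0 with a = 0.51, b = 1.42, c = 1.
  Discriminant D = b^2 - 4ac = (1.42)^2 - 4*(0.51)*1 = 2.0164 - (2.04) = -0.0236.
  D < 0, so the roots are the complex-conjugate pair z = (-b +/- i sqrt(-D)) / (2a) = -1.3922 +/- 0.1506i.
  For a conjugate pair |z|^2 = z * conj(z) = (product of roots) = c/a = 1/(0.51) = 1.960784, so |z| = sqrt(1.960784) = 1.4003 for both roots.
Moduli of all roots: 4.0000, 1.4003, 1.4003.
All moduli strictly greater than 1? Yes.
Verdict: Invertible.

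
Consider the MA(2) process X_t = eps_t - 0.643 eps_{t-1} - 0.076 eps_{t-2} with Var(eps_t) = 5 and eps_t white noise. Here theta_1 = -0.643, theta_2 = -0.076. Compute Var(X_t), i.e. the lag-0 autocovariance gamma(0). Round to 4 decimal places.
\gamma(0) = 7.0961

For an MA(q) process X_t = eps_t + sum_i theta_i eps_{t-i} with
Var(eps_t) = sigma^2, the variance is
  gamma(0) = sigma^2 * (1 + sum_i theta_i^2).
  sum_i theta_i^2 = (-0.643)^2 + (-0.076)^2 = 0.413449 + 0.005776 = 0.419225.
  gamma(0) = 5 * (1 + 0.419225) = 5 * 1.419225 = 7.096125, which rounds to 7.0961.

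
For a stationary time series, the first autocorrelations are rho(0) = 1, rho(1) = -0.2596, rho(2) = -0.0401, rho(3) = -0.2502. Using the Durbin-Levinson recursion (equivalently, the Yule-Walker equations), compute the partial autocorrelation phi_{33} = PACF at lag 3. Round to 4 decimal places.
\phi_{33} = -0.3170

The PACF at lag k is phi_{kk}, the last component of the solution
to the Yule-Walker system G_k phi = r_k where
  (G_k)_{ij} = rho(|i - j|), (r_k)_i = rho(i), i,j = 1..k.
Equivalently, Durbin-Levinson gives phi_{kk} iteratively:
  phi_{11} = rho(1)
  phi_{kk} = [rho(k) - sum_{j=1..k-1} phi_{k-1,j} rho(k-j)]
            / [1 - sum_{j=1..k-1} phi_{k-1,j} rho(j)],
  phi_{k,j} = phi_{k-1,j} - phi_{kk} phi_{k-1,k-j},  j = 1..k-1.
Step k = 1:
  phi_11 = rho(1) = -0.2596.
Step k = 2:
  phi_22 = [rho(2) - phi_11 rho(1)] / [1 - phi_11 rho(1)] = [-0.0401 - (-0.2596)(-0.2596)] / [1 - (-0.2596)(-0.2596)]
         = -0.10749216 / 0.93260784 = -0.11526.
  Update: phi_21 = phi_11 - phi_22 phi_11 = -0.2596 - (-0.11526)(-0.2596) = -0.289521.
Step k = 3:
  phi_33 = [rho(3) - phi_21 rho(2) - phi_22 rho(1)] / [1 - phi_21 rho(1) - phi_22 rho(2)]
    numerator   = -0.2502 - (-0.289521)(-0.0401) - (-0.11526)(-0.2596) = -0.29173124
    denominator = 1 - (-0.289521)(-0.2596) - (-0.11526)(-0.0401) = 0.92021832
  phi_33 = -0.29173124 / 0.92021832 = -0.317.
Therefore phi_{33} = -0.3170.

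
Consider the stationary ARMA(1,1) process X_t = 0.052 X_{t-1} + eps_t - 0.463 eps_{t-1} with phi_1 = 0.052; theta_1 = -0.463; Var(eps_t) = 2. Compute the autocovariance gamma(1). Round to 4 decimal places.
\gamma(1) = -0.8044

Multiply the model equation by X_{t-k} and take expectations. With theta_0 = psi_0 = 1 and psi_j the MA(infinity) weights, this gives
  gamma(k) - sum_i phi_i gamma(k-i) = c_k,
  c_k = sigma^2 * sum_{j=k..q} theta_j psi_{j-k}   (c_k = 0 for k > q),
using gamma(-m) = gamma(m).
psi-weights needed (psi_j = theta_j + sum_i phi_i psi_{j-i}):
  psi_1 = theta_1 + phi_1 = -0.463 + (0.052) = -0.411
Right-hand sides:
  c_0 = sigma^2 (1 + theta_1 psi_1) = 2 * (1 + (-0.463)(-0.411)) = 2 * 1.190293 = 2.380586
  c_1 = sigma^2 theta_1 = 2 * (-0.463) = -0.926
  c_2 = 0
Equations for k = 0 and k = 1 (AR order 1):
  gamma(0) = phi_1 gamma(1) + c_0
  gamma(1) = phi_1 gamma(0) + c_1
Substituting the second into the first: gamma(0) (1 - phi_1^2) = c_0 + phi_1 c_1, so
  gamma(0) = (c_0 + phi_1 c_1) / (1 - phi_1^2) = (2.380586 + (0.052)(-0.926)) / (1 - (0.052)^2) = 2.332434 / 0.997296 = 2.338758.
  gamma(1) = phi_1 gamma(0) + c_1 = (0.052)(2.338758) + (-0.926) = -0.804385.
Therefore gamma(1) = -0.8044 (to 4 decimal places).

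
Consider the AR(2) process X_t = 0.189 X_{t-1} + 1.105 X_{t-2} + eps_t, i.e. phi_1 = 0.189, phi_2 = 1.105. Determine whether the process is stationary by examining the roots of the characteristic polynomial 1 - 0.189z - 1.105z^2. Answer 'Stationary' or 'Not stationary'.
\text{Not stationary}

The AR(p) characteristic polynomial is P(z) = 1 - 0.189z - 1.105z^2.
Stationarity requires all roots to lie outside the unit circle, i.e. |z| > 1 for every root.
Set 1 + (-0.189) z + (-1.105) z^2 = 0, i.e. a z^2 + b z + c = 0 with a = -1.105, b = -0.189, c = 1.
Discriminant D = b^2 - 4ac = (-0.189)^2 - 4*(-1.105)*1 = 0.035721 - (-4.42) = 4.455721.
D >= 0, so the roots are real: z = (-b +/- sqrt(D)) / (2a) = (0.189 +/- 2.110858) / (-2.21).
  z_1 = (0.189 + 2.110858) / (-2.21) = -1.0407,   |z_1| = 1.0407.
  z_2 = (0.189 - 2.110858) / (-2.21) = 0.8696,   |z_2| = 0.8696.
Moduli of all roots: 1.0407, 0.8696.
All moduli strictly greater than 1? No.
Verdict: Not stationary.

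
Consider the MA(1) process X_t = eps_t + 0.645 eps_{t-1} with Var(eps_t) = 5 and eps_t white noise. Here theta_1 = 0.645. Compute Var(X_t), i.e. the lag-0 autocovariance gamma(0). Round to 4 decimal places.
\gamma(0) = 7.0801

For an MA(q) process X_t = eps_t + sum_i theta_i eps_{t-i} with
Var(eps_t) = sigma^2, the variance is
  gamma(0) = sigma^2 * (1 + sum_i theta_i^2).
  sum_i theta_i^2 = (0.645)^2 = 0.416025.
  gamma(0) = 5 * (1 + 0.416025) = 5 * 1.416025 = 7.080125, which rounds to 7.0801.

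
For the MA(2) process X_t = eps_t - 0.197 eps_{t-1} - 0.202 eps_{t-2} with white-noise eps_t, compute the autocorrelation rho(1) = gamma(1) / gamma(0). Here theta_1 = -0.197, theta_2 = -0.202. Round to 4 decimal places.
\rho(1) = -0.1456

For an MA(q) process with theta_0 = 1, the autocovariance is
  gamma(k) = sigma^2 * sum_{i=0..q-k} theta_i * theta_{i+k},
and rho(k) = gamma(k) / gamma(0). Sigma^2 cancels.
  numerator   = (1)*(-0.197) + (-0.197)*(-0.202) = -0.157206.
  denominator = (1)^2 + (-0.197)^2 + (-0.202)^2 = 1.079613.
  rho(1) = -0.157206 / 1.079613 = -0.1456.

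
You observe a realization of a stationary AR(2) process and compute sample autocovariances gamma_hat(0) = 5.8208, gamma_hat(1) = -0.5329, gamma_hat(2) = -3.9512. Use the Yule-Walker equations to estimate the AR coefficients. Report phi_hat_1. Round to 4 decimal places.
\hat\phi_{1} = -0.1550

The Yule-Walker equations for an AR(p) process read, in matrix form,
  Gamma_p phi = r_p,   with   (Gamma_p)_{ij} = gamma(|i - j|),
                       (r_p)_i = gamma(i),   i,j = 1..p.
Substitute the sample gammas (Toeplitz matrix and right-hand side of size 2):
  Gamma_p = [[5.8208, -0.5329], [-0.5329, 5.8208]]
  r_p     = [-0.5329, -3.9512]
Written out:
  5.8208 phi_1 - 0.5329 phi_2 = -0.5329
  -0.5329 phi_1 + 5.8208 phi_2 = -3.9512
Solve by Cramer's rule:
  det = gamma(0)^2 - gamma(1)^2 = (5.8208)^2 - (-0.5329)^2 = 33.88171264 - 0.28398241 = 33.59773023
  phi_hat_1 = [gamma(1) gamma(0) - gamma(1) gamma(2)] / det = [(-0.5329)(5.8208) - (-0.5329)(-3.9512)] / 33.59773023 = -5.2074988 / 33.59773023 = -0.155
  phi_hat_2 = [gamma(0) gamma(2) - gamma(1)^2] / det = [(5.8208)(-3.9512) - (-0.5329)^2] / 33.59773023 = -23.28312737 / 33.59773023 = -0.693
So phi_hat = [-0.1550, -0.6930].
Therefore phi_hat_1 = -0.1550.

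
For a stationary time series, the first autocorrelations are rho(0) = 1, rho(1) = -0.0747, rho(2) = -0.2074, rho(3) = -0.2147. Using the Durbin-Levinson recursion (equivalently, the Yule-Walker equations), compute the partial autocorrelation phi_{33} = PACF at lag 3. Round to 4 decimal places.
\phi_{33} = -0.2630

The PACF at lag k is phi_{kk}, the last component of the solution
to the Yule-Walker system G_k phi = r_k where
  (G_k)_{ij} = rho(|i - j|), (r_k)_i = rho(i), i,j = 1..k.
Equivalently, Durbin-Levinson gives phi_{kk} iteratively:
  phi_{11} = rho(1)
  phi_{kk} = [rho(k) - sum_{j=1..k-1} phi_{k-1,j} rho(k-j)]
            / [1 - sum_{j=1..k-1} phi_{k-1,j} rho(j)],
  phi_{k,j} = phi_{k-1,j} - phi_{kk} phi_{k-1,k-j},  j = 1..k-1.
Step k = 1:
  phi_11 = rho(1) = -0.0747.
Step k = 2:
  phi_22 = [rho(2) - phi_11 rho(1)] / [1 - phi_11 rho(1)] = [-0.2074 - (-0.0747)(-0.0747)] / [1 - (-0.0747)(-0.0747)]
         = -0.21298009 / 0.99441991 = -0.214175.
  Update: phi_21 = phi_11 - phi_22 phi_11 = -0.0747 - (-0.214175)(-0.0747) = -0.090699.
Step k = 3:
  phi_33 = [rho(3) - phi_21 rho(2) - phi_22 rho(1)] / [1 - phi_21 rho(1) - phi_22 rho(2)]
    numerator   = -0.2147 - (-0.090699)(-0.2074) - (-0.214175)(-0.0747) = -0.24950984
    denominator = 1 - (-0.090699)(-0.0747) - (-0.214175)(-0.2074) = 0.94880486
  phi_33 = -0.24950984 / 0.94880486 = -0.263.
Therefore phi_{33} = -0.2630.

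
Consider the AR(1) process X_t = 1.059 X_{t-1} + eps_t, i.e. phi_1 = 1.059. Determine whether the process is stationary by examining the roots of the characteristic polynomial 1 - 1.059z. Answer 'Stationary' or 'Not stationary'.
\text{Not stationary}

The AR(p) characteristic polynomial is P(z) = 1 - 1.059z.
Stationarity requires all roots to lie outside the unit circle, i.e. |z| > 1 for every root.
This is linear in z: 1 + (-1.059) z = 0  =>  z = -1/(-1.059) = 0.944287,  |z| = 0.944287.
Moduli of all roots: 0.9443.
All moduli strictly greater than 1? No.
Verdict: Not stationary.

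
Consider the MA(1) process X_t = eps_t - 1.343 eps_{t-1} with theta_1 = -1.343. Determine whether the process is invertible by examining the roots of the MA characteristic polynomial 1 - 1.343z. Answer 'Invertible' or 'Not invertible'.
\text{Not invertible}

The MA(q) characteristic polynomial is P(z) = 1 - 1.343z.
Invertibility requires all roots to lie outside the unit circle, i.e. |z| > 1 for every root.
This is linear in z: 1 + (-1.343) z = 0  =>  z = -1/(-1.343) = 0.744602,  |z| = 0.744602.
Moduli of all roots: 0.7446.
All moduli strictly greater than 1? No.
Verdict: Not invertible.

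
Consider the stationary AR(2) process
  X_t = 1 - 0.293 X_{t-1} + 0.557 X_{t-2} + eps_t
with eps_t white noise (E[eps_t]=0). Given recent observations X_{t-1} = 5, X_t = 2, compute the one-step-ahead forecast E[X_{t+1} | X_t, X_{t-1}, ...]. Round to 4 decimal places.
E[X_{t+1} \mid \mathcal F_t] = 3.1990

For an AR(p) model X_t = c + sum_i phi_i X_{t-i} + eps_t, the
one-step-ahead conditional mean is
  E[X_{t+1} | X_t, ...] = c + sum_i phi_i X_{t+1-i}.
Substitute known values:
  E[X_{t+1} | ...] = 1 + (-0.293) * (2) + (0.557) * (5)
                   = 3.1990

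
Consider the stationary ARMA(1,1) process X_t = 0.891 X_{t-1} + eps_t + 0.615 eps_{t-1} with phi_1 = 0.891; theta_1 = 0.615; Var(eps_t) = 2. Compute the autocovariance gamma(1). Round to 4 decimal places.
\gamma(1) = 22.6203

Multiply the model equation by X_{t-k} and take expectations. With theta_0 = psi_0 = 1 and psi_j the MA(infinity) weights, this gives
  gamma(k) - sum_i phi_i gamma(k-i) = c_k,
  c_k = sigma^2 * sum_{j=k..q} theta_j psi_{j-k}   (c_k = 0 for k > q),
using gamma(-m) = gamma(m).
psi-weights needed (psi_j = theta_j + sum_i phi_i psi_{j-i}):
  psi_1 = theta_1 + phi_1 = 0.615 + (0.891) = 1.506
Right-hand sides:
  c_0 = sigma^2 (1 + theta_1 psi_1) = 2 * (1 + (0.615)(1.506)) = 2 * 1.92619 = 3.85238
  c_1 = sigma^2 theta_1 = 2 * (0.615) = 1.23
  c_2 = 0
Equations for k = 0 and k = 1 (AR order 1):
  gamma(0) = phi_1 gamma(1) + c_0
  gamma(1) = phi_1 gamma(0) + c_1
Substituting the second into the first: gamma(0) (1 - phi_1^2) = c_0 + phi_1 c_1, so
  gamma(0) = (c_0 + phi_1 c_1) / (1 - phi_1^2) = (3.85238 + (0.891)(1.23)) / (1 - (0.891)^2) = 4.94831 / 0.206119 = 24.007054.
  gamma(1) = phi_1 gamma(0) + c_1 = (0.891)(24.007054) + (1.23) = 22.620285.
Therefore gamma(1) = 22.6203 (to 4 decimal places).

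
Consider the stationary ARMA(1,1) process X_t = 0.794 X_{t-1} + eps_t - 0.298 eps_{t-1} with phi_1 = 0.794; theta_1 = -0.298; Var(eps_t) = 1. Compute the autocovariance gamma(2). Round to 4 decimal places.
\gamma(2) = 0.8135

Multiply the model equation by X_{t-k} and take expectations. With theta_0 = psi_0 = 1 and psi_j the MA(infinity) weights, this gives
  gamma(k) - sum_i phi_i gamma(k-i) = c_k,
  c_k = sigma^2 * sum_{j=k..q} theta_j psi_{j-k}   (c_k = 0 for k > q),
using gamma(-m) = gamma(m).
psi-weights needed (psi_j = theta_j + sum_i phi_i psi_{j-i}):
  psi_1 = theta_1 + phi_1 = -0.298 + (0.794) = 0.496
Right-hand sides:
  c_0 = sigma^2 (1 + theta_1 psi_1) = 1 * (1 + (-0.298)(0.496)) = 1 * 0.852192 = 0.852192
  c_1 = sigma^2 theta_1 = 1 * (-0.298) = -0.298
  c_2 = 0
Equations for k = 0 and k = 1 (AR order 1):
  gamma(0) = phi_1 gamma(1) + c_0
  gamma(1) = phi_1 gamma(0) + c_1
Substituting the second into the first: gamma(0) (1 - phi_1^2) = c_0 + phi_1 c_1, so
  gamma(0) = (c_0 + phi_1 c_1) / (1 - phi_1^2) = (0.852192 + (0.794)(-0.298)) / (1 - (0.794)^2) = 0.61558 / 0.369564 = 1.665693.
  gamma(1) = phi_1 gamma(0) + c_1 = (0.794)(1.665693) + (-0.298) = 1.02456.
For k = 2 (> q): gamma(2) = phi_1 gamma(1) = (0.794)(1.02456) = 0.813501.
Therefore gamma(2) = 0.8135 (to 4 decimal places).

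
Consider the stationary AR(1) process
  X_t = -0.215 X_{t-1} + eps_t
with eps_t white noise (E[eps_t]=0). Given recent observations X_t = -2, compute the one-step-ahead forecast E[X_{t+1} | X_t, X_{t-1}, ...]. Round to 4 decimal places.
E[X_{t+1} \mid \mathcal F_t] = 0.4300

For an AR(p) model X_t = c + sum_i phi_i X_{t-i} + eps_t, the
one-step-ahead conditional mean is
  E[X_{t+1} | X_t, ...] = c + sum_i phi_i X_{t+1-i}.
Substitute known values:
  E[X_{t+1} | ...] = (-0.215) * (-2)
                   = 0.4300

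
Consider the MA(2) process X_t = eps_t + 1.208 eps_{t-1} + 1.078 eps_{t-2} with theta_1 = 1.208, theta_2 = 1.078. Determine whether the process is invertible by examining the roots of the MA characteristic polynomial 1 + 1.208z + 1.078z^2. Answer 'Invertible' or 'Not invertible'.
\text{Not invertible}

The MA(q) characteristic polynomial is P(z) = 1 + 1.208z + 1.078z^2.
Invertibility requires all roots to lie outside the unit circle, i.e. |z| > 1 for every root.
Set 1 + (1.208) z + (1.078) z^2 = 0, i.e. a z^2 + b z + c = 0 with a = 1.078, b = 1.208, c = 1.
Discriminant D = b^2 - 4ac = (1.208)^2 - 4*(1.078)*1 = 1.459264 - (4.312) = -2.852736.
D < 0, so the roots are the complex-conjugate pair z = (-b +/- i sqrt(-D)) / (2a) = -0.5603 +/- 0.7834i.
For a conjugate pair |z|^2 = z * conj(z) = (product of roots) = c/a = 1/(1.078) = 0.927644, so |z| = sqrt(0.927644) = 0.9631 for both roots.
Moduli of all roots: 0.9631, 0.9631.
All moduli strictly greater than 1? No.
Verdict: Not invertible.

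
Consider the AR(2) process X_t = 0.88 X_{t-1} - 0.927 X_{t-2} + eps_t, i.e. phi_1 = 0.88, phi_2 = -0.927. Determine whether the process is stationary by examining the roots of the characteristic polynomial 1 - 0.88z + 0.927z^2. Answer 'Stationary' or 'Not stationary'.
\text{Stationary}

The AR(p) characteristic polynomial is P(z) = 1 - 0.88z + 0.927z^2.
Stationarity requires all roots to lie outside the unit circle, i.e. |z| > 1 for every root.
Set 1 + (-0.88) z + (0.927) z^2 = 0, i.e. a z^2 + b z + c = 0 with a = 0.927, b = -0.88, c = 1.
Discriminant D = b^2 - 4ac = (-0.88)^2 - 4*(0.927)*1 = 0.7744 - (3.708) = -2.9336.
D < 0, so the roots are the complex-conjugate pair z = (-b +/- i sqrt(-D)) / (2a) = 0.4746 +/- 0.9238i.
For a conjugate pair |z|^2 = z * conj(z) = (product of roots) = c/a = 1/(0.927) = 1.078749, so |z| = sqrt(1.078749) = 1.0386 for both roots.
Moduli of all roots: 1.0386, 1.0386.
All moduli strictly greater than 1? Yes.
Verdict: Stationary.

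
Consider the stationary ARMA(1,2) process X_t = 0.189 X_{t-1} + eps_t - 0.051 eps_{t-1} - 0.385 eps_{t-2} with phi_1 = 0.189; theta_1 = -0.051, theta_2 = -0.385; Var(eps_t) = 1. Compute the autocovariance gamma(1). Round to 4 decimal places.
\gamma(1) = 0.1137

Multiply the model equation by X_{t-k} and take expectations. With theta_0 = psi_0 = 1 and psi_j the MA(infinity) weights, this gives
  gamma(k) - sum_i phi_i gamma(k-i) = c_k,
  c_k = sigma^2 * sum_{j=k..q} theta_j psi_{j-k}   (c_k = 0 for k > q),
using gamma(-m) = gamma(m).
psi-weights needed (psi_j = theta_j + sum_i phi_i psi_{j-i}):
  psi_1 = theta_1 + phi_1 = -0.051 + (0.189) = 0.138
  psi_2 = theta_2 + phi_1 psi_1 = -0.385 + (0.189)(0.138) = -0.358918
Right-hand sides:
  c_0 = sigma^2 (1 + theta_1 psi_1 + theta_2 psi_2) = 1 * (1 + (-0.051)(0.138) + (-0.385)(-0.358918)) = 1 * 1.131145 = 1.131145
  c_1 = sigma^2 (theta_1 + theta_2 psi_1) = 1 * (-0.051 + (-0.385)(0.138)) = -0.10413
  c_2 = sigma^2 theta_2 = 1 * (-0.385) = -0.385
Equations for k = 0 and k = 1 (AR order 1):
  gamma(0) = phi_1 gamma(1) + c_0
  gamma(1) = phi_1 gamma(0) + c_1
Substituting the second into the first: gamma(0) (1 - phi_1^2) = c_0 + phi_1 c_1, so
  gamma(0) = (c_0 + phi_1 c_1) / (1 - phi_1^2) = (1.131145 + (0.189)(-0.10413)) / (1 - (0.189)^2) = 1.111465 / 0.964279 = 1.152638.
  gamma(1) = phi_1 gamma(0) + c_1 = (0.189)(1.152638) + (-0.10413) = 0.113719.
Therefore gamma(1) = 0.1137 (to 4 decimal places).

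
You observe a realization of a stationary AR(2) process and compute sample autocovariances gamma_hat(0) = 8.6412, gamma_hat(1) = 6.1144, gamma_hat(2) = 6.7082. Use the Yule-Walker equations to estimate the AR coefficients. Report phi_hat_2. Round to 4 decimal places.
\hat\phi_{2} = 0.5520

The Yule-Walker equations for an AR(p) process read, in matrix form,
  Gamma_p phi = r_p,   with   (Gamma_p)_{ij} = gamma(|i - j|),
                       (r_p)_i = gamma(i),   i,j = 1..p.
Substitute the sample gammas (Toeplitz matrix and right-hand side of size 2):
  Gamma_p = [[8.6412, 6.1144], [6.1144, 8.6412]]
  r_p     = [6.1144, 6.7082]
Written out:
  8.6412 phi_1 + 6.1144 phi_2 = 6.1144
  6.1144 phi_1 + 8.6412 phi_2 = 6.7082
Solve by Cramer's rule:
  det = gamma(0)^2 - gamma(1)^2 = (8.6412)^2 - (6.1144)^2 = 74.67033744 - 37.38588736 = 37.28445008
  phi_hat_1 = [gamma(1) gamma(0) - gamma(1) gamma(2)] / det = [(6.1144)(8.6412) - (6.1144)(6.7082)] / 37.28445008 = 11.8191352 / 37.28445008 = 0.317
  phi_hat_2 = [gamma(0) gamma(2) - gamma(1)^2] / det = [(8.6412)(6.7082) - (6.1144)^2] / 37.28445008 = 20.58101048 / 37.28445008 = 0.552
So phi_hat = [0.3170, 0.5520].
Therefore phi_hat_2 = 0.5520.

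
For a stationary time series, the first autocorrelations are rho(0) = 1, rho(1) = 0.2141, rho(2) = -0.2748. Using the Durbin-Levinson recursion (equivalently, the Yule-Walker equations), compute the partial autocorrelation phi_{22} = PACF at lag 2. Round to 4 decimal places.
\phi_{22} = -0.3360

The PACF at lag k is phi_{kk}, the last component of the solution
to the Yule-Walker system G_k phi = r_k where
  (G_k)_{ij} = rho(|i - j|), (r_k)_i = rho(i), i,j = 1..k.
Equivalently, Durbin-Levinson gives phi_{kk} iteratively:
  phi_{11} = rho(1)
  phi_{kk} = [rho(k) - sum_{j=1..k-1} phi_{k-1,j} rho(k-j)]
            / [1 - sum_{j=1..k-1} phi_{k-1,j} rho(j)],
  phi_{k,j} = phi_{k-1,j} - phi_{kk} phi_{k-1,k-j},  j = 1..k-1.
Step k = 1:
  phi_11 = rho(1) = 0.2141.
Step k = 2:
  phi_22 = [rho(2) - phi_11 rho(1)] / [1 - phi_11 rho(1)] = [-0.2748 - (0.2141)(0.2141)] / [1 - (0.2141)(0.2141)]
         = -0.32063881 / 0.95416119 = -0.336.
Therefore phi_{22} = -0.3360.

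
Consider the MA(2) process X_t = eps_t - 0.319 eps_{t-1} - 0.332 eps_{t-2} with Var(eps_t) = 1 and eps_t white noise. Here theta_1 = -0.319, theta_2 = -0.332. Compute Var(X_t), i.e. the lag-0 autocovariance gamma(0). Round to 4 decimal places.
\gamma(0) = 1.2120

For an MA(q) process X_t = eps_t + sum_i theta_i eps_{t-i} with
Var(eps_t) = sigma^2, the variance is
  gamma(0) = sigma^2 * (1 + sum_i theta_i^2).
  sum_i theta_i^2 = (-0.319)^2 + (-0.332)^2 = 0.101761 + 0.110224 = 0.211985.
  gamma(0) = 1 * (1 + 0.211985) = 1 * 1.211985 = 1.211985, which rounds to 1.2120.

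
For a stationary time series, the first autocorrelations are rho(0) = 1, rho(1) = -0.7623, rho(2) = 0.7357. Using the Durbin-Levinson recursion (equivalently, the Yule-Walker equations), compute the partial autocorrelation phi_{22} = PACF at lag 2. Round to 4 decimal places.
\phi_{22} = 0.3691

The PACF at lag k is phi_{kk}, the last component of the solution
to the Yule-Walker system G_k phi = r_k where
  (G_k)_{ij} = rho(|i - j|), (r_k)_i = rho(i), i,j = 1..k.
Equivalently, Durbin-Levinson gives phi_{kk} iteratively:
  phi_{11} = rho(1)
  phi_{kk} = [rho(k) - sum_{j=1..k-1} phi_{k-1,j} rho(k-j)]
            / [1 - sum_{j=1..k-1} phi_{k-1,j} rho(j)],
  phi_{k,j} = phi_{k-1,j} - phi_{kk} phi_{k-1,k-j},  j = 1..k-1.
Step k = 1:
  phi_11 = rho(1) = -0.7623.
Step k = 2:
  phi_22 = [rho(2) - phi_11 rho(1)] / [1 - phi_11 rho(1)] = [0.7357 - (-0.7623)(-0.7623)] / [1 - (-0.7623)(-0.7623)]
         = 0.15459871 / 0.41889871 = 0.3691.
Therefore phi_{22} = 0.3691.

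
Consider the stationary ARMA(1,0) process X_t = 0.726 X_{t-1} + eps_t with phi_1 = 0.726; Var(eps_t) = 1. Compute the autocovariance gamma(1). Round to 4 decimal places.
\gamma(1) = 1.5351

Multiply the model equation by X_{t-k} and take expectations. With theta_0 = psi_0 = 1 and psi_j the MA(infinity) weights, this gives
  gamma(k) - sum_i phi_i gamma(k-i) = c_k,
  c_k = sigma^2 * sum_{j=k..q} theta_j psi_{j-k}   (c_k = 0 for k > q),
using gamma(-m) = gamma(m).
Pure AR (q = 0): c_0 = sigma^2 = 1, c_k = 0 for k >= 1.
Equations for k = 0 and k = 1 (AR order 1):
  gamma(0) = phi_1 gamma(1) + c_0
  gamma(1) = phi_1 gamma(0) + c_1
Substituting the second into the first: gamma(0) (1 - phi_1^2) = c_0 + phi_1 c_1, so
  gamma(0) = c_0 / (1 - phi_1^2) = 1 / (1 - (0.726)^2) = 1 / 0.472924 = 2.114505.
  gamma(1) = phi_1 gamma(0) = (0.726)(2.114505) = 1.53513.
Therefore gamma(1) = 1.5351 (to 4 decimal places).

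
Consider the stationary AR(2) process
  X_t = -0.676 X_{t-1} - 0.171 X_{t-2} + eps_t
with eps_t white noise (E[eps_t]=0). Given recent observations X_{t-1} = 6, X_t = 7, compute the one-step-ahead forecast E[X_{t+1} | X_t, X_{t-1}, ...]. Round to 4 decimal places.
E[X_{t+1} \mid \mathcal F_t] = -5.7580

For an AR(p) model X_t = c + sum_i phi_i X_{t-i} + eps_t, the
one-step-ahead conditional mean is
  E[X_{t+1} | X_t, ...] = c + sum_i phi_i X_{t+1-i}.
Substitute known values:
  E[X_{t+1} | ...] = (-0.676) * (7) + (-0.171) * (6)
                   = -5.7580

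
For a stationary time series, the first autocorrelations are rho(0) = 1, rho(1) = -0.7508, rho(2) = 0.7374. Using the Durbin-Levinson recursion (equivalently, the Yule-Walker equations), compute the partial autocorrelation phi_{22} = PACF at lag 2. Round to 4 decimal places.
\phi_{22} = 0.3981

The PACF at lag k is phi_{kk}, the last component of the solution
to the Yule-Walker system G_k phi = r_k where
  (G_k)_{ij} = rho(|i - j|), (r_k)_i = rho(i), i,j = 1..k.
Equivalently, Durbin-Levinson gives phi_{kk} iteratively:
  phi_{11} = rho(1)
  phi_{kk} = [rho(k) - sum_{j=1..k-1} phi_{k-1,j} rho(k-j)]
            / [1 - sum_{j=1..k-1} phi_{k-1,j} rho(j)],
  phi_{k,j} = phi_{k-1,j} - phi_{kk} phi_{k-1,k-j},  j = 1..k-1.
Step k = 1:
  phi_11 = rho(1) = -0.7508.
Step k = 2:
  phi_22 = [rho(2) - phi_11 rho(1)] / [1 - phi_11 rho(1)] = [0.7374 - (-0.7508)(-0.7508)] / [1 - (-0.7508)(-0.7508)]
         = 0.17369936 / 0.43629936 = 0.3981.
Therefore phi_{22} = 0.3981.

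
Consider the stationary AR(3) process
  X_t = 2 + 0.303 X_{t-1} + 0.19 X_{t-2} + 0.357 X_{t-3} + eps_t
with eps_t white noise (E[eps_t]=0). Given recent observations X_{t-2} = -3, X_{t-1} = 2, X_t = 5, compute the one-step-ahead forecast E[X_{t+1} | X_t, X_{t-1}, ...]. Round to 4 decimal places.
E[X_{t+1} \mid \mathcal F_t] = 2.8240

For an AR(p) model X_t = c + sum_i phi_i X_{t-i} + eps_t, the
one-step-ahead conditional mean is
  E[X_{t+1} | X_t, ...] = c + sum_i phi_i X_{t+1-i}.
Substitute known values:
  E[X_{t+1} | ...] = 2 + (0.303) * (5) + (0.19) * (2) + (0.357) * (-3)
                   = 2.8240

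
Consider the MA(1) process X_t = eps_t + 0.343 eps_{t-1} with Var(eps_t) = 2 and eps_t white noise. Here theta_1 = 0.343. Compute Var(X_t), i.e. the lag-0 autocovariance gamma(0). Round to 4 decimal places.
\gamma(0) = 2.2353

For an MA(q) process X_t = eps_t + sum_i theta_i eps_{t-i} with
Var(eps_t) = sigma^2, the variance is
  gamma(0) = sigma^2 * (1 + sum_i theta_i^2).
  sum_i theta_i^2 = (0.343)^2 = 0.117649.
  gamma(0) = 2 * (1 + 0.117649) = 2 * 1.117649 = 2.235298, which rounds to 2.2353.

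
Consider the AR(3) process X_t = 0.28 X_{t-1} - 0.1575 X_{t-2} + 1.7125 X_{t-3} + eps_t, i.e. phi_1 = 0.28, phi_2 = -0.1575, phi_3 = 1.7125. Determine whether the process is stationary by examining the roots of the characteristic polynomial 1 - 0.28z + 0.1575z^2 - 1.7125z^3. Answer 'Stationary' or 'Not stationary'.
\text{Not stationary}

The AR(p) characteristic polynomial is P(z) = 1 - 0.28z + 0.1575z^2 - 1.7125z^3.
Stationarity requires all roots to lie outside the unit circle, i.e. |z| > 1 for every root.
Degree 3: look for a simple real root z0 first, then factor out (1 - z/z0) and solve the remaining quadratic.
Testing z0 = 0.8: P(0.8) = 1 + (-0.28)(0.8) + (0.1575)(0.8)^2 + (-1.7125)(0.8)^3
  = 1 + (-0.224) + (0.1008) + (-0.8768) = 0.  So z_0 = 0.8 is a root, |z_0| = 0.8.
Divide out the factor (1 - 1.25 z) = (1 - z/z0) (since 1/z0 = 1.25):
  P(z) = (1 - 1.25 z)(1 + (0.97) z + (1.37) z^2)
  [check: z-coef 0.97 - (1.25) = -0.28; z^2-coef 1.37 - (1.25)(0.97) = 0.1575; z^3-coef -(1.25)(1.37) = -1.7125.]
Remaining roots from the quadratic factor 1 + (0.97) z + (1.37) z^2:
  Set 1 + (0.97) z + (1.37) z^2 = 0, i.e. a z^2 + b z + c = 0 with a = 1.37, b = 0.97, c = 1.
  Discriminant D = b^2 - 4ac = (0.97)^2 - 4*(1.37)*1 = 0.9409 - (5.48) = -4.5391.
  D < 0, so the roots are the complex-conjugate pair z = (-b +/- i sqrt(-D)) / (2a) = -0.354 +/- 0.7776i.
  For a conjugate pair |z|^2 = z * conj(z) = (product of roots) = c/a = 1/(1.37) = 0.729927, so |z| = sqrt(0.729927) = 0.8544 for both roots.
Moduli of all roots: 0.8000, 0.8544, 0.8544.
All moduli strictly greater than 1? No.
Verdict: Not stationary.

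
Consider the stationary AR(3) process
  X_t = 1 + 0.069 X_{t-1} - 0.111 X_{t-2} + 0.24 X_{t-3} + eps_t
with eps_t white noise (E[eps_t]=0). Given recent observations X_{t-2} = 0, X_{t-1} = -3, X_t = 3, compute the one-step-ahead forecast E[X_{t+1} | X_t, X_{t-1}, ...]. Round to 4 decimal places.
E[X_{t+1} \mid \mathcal F_t] = 1.5400

For an AR(p) model X_t = c + sum_i phi_i X_{t-i} + eps_t, the
one-step-ahead conditional mean is
  E[X_{t+1} | X_t, ...] = c + sum_i phi_i X_{t+1-i}.
Substitute known values:
  E[X_{t+1} | ...] = 1 + (0.069) * (3) + (-0.111) * (-3) + (0.24) * (0)
                   = 1.5400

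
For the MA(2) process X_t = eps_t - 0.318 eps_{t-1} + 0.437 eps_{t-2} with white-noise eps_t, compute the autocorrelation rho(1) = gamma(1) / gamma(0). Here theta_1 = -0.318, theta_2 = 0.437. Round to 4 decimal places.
\rho(1) = -0.3537

For an MA(q) process with theta_0 = 1, the autocovariance is
  gamma(k) = sigma^2 * sum_{i=0..q-k} theta_i * theta_{i+k},
and rho(k) = gamma(k) / gamma(0). Sigma^2 cancels.
  numerator   = (1)*(-0.318) + (-0.318)*(0.437) = -0.456966.
  denominator = (1)^2 + (-0.318)^2 + (0.437)^2 = 1.292093.
  rho(1) = -0.456966 / 1.292093 = -0.3537.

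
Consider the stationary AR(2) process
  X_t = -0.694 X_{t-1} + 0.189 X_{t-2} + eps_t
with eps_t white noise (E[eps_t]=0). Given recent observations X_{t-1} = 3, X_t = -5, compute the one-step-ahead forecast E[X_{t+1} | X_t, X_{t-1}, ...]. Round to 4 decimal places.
E[X_{t+1} \mid \mathcal F_t] = 4.0370

For an AR(p) model X_t = c + sum_i phi_i X_{t-i} + eps_t, the
one-step-ahead conditional mean is
  E[X_{t+1} | X_t, ...] = c + sum_i phi_i X_{t+1-i}.
Substitute known values:
  E[X_{t+1} | ...] = (-0.694) * (-5) + (0.189) * (3)
                   = 4.0370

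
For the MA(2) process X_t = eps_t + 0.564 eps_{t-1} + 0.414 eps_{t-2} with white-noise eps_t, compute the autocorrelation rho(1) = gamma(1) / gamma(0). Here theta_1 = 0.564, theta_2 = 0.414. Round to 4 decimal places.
\rho(1) = 0.5354

For an MA(q) process with theta_0 = 1, the autocovariance is
  gamma(k) = sigma^2 * sum_{i=0..q-k} theta_i * theta_{i+k},
and rho(k) = gamma(k) / gamma(0). Sigma^2 cancels.
  numerator   = (1)*(0.564) + (0.564)*(0.414) = 0.797496.
  denominator = (1)^2 + (0.564)^2 + (0.414)^2 = 1.489492.
  rho(1) = 0.797496 / 1.489492 = 0.5354.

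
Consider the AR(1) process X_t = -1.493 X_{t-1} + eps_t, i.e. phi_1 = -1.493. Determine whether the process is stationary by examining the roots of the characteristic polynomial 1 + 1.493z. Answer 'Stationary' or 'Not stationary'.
\text{Not stationary}

The AR(p) characteristic polynomial is P(z) = 1 + 1.493z.
Stationarity requires all roots to lie outside the unit circle, i.e. |z| > 1 for every root.
This is linear in z: 1 + (1.493) z = 0  =>  z = -1/(1.493) = -0.669792,  |z| = 0.669792.
Moduli of all roots: 0.6698.
All moduli strictly greater than 1? No.
Verdict: Not stationary.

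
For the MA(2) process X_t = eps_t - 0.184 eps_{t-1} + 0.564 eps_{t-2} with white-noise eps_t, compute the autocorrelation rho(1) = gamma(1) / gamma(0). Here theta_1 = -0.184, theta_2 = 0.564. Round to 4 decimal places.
\rho(1) = -0.2129

For an MA(q) process with theta_0 = 1, the autocovariance is
  gamma(k) = sigma^2 * sum_{i=0..q-k} theta_i * theta_{i+k},
and rho(k) = gamma(k) / gamma(0). Sigma^2 cancels.
  numerator   = (1)*(-0.184) + (-0.184)*(0.564) = -0.287776.
  denominator = (1)^2 + (-0.184)^2 + (0.564)^2 = 1.351952.
  rho(1) = -0.287776 / 1.351952 = -0.2129.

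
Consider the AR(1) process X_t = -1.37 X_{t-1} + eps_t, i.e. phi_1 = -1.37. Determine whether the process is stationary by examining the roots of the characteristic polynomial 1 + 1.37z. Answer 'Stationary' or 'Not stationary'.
\text{Not stationary}

The AR(p) characteristic polynomial is P(z) = 1 + 1.37z.
Stationarity requires all roots to lie outside the unit circle, i.e. |z| > 1 for every root.
This is linear in z: 1 + (1.37) z = 0  =>  z = -1/(1.37) = -0.729927,  |z| = 0.729927.
Moduli of all roots: 0.7299.
All moduli strictly greater than 1? No.
Verdict: Not stationary.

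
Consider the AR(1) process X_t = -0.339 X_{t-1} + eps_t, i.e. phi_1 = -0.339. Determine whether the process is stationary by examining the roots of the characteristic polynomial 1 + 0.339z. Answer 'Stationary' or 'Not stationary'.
\text{Stationary}

The AR(p) characteristic polynomial is P(z) = 1 + 0.339z.
Stationarity requires all roots to lie outside the unit circle, i.e. |z| > 1 for every root.
This is linear in z: 1 + (0.339) z = 0  =>  z = -1/(0.339) = -2.949853,  |z| = 2.949853.
Moduli of all roots: 2.9499.
All moduli strictly greater than 1? Yes.
Verdict: Stationary.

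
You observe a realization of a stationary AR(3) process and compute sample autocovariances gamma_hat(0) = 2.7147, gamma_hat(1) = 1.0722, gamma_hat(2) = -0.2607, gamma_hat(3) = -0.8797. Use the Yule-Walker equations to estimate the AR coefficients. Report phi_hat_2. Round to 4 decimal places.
\hat\phi_{2} = -0.1940

The Yule-Walker equations for an AR(p) process read, in matrix form,
  Gamma_p phi = r_p,   with   (Gamma_p)_{ij} = gamma(|i - j|),
                       (r_p)_i = gamma(i),   i,j = 1..p.
Substitute the sample gammas (Toeplitz matrix and right-hand side of size 3):
  Gamma_p = [[2.7147, 1.0722, -0.2607], [1.0722, 2.7147, 1.0722], [-0.2607, 1.0722, 2.7147]]
  r_p     = [1.0722, -0.2607, -0.8797]
Written out (R1..R3):
  (R1) 2.7147 phi_1 + 1.0722 phi_2 - 0.2607 phi_3 = 1.0722
  (R2) 1.0722 phi_1 + 2.7147 phi_2 + 1.0722 phi_3 = -0.2607
  (R3) -0.2607 phi_1 + 1.0722 phi_2 + 2.7147 phi_3 = -0.8797
Gaussian elimination:
  R2 <- R2 - (1.0722/2.7147) R1 = R2 - (0.394961) R1:  2.291223 phi_2 + 1.175166 phi_3 = -0.684177
  R3 <- R3 - (-0.2607/2.7147) R1 = R3 - (-0.096033) R1:  1.175166 phi_2 + 2.689664 phi_3 = -0.776734
  R3 <- R3 - (1.175166/2.291223) R2 = R3 - (0.512899) R2:  2.086923 phi_3 = -0.42582
Back-substitution:
  phi_hat_3 = -0.42582 / 2.086923 = -0.204042
  phi_hat_2 = (-0.684177 - (1.175166)(-0.204042)) / 2.291223 = -0.193955
  phi_hat_1 = (1.0722 - (1.0722)(-0.193955) - (-0.2607)(-0.204042)) / 2.7147 = 0.451971
So phi_hat = [0.4520, -0.1940, -0.2040].
Therefore phi_hat_2 = -0.1940.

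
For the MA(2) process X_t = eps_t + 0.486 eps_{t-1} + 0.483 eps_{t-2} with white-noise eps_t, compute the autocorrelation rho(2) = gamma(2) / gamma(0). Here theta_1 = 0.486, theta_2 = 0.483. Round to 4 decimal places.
\rho(2) = 0.3287

For an MA(q) process with theta_0 = 1, the autocovariance is
  gamma(k) = sigma^2 * sum_{i=0..q-k} theta_i * theta_{i+k},
and rho(k) = gamma(k) / gamma(0). Sigma^2 cancels.
  numerator   = (1)*(0.483) = 0.483.
  denominator = (1)^2 + (0.486)^2 + (0.483)^2 = 1.469485.
  rho(2) = 0.483 / 1.469485 = 0.3287.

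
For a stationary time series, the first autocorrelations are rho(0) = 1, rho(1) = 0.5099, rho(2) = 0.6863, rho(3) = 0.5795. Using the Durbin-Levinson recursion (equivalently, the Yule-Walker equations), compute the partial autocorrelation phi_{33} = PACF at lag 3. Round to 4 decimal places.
\phi_{33} = 0.2779

The PACF at lag k is phi_{kk}, the last component of the solution
to the Yule-Walker system G_k phi = r_k where
  (G_k)_{ij} = rho(|i - j|), (r_k)_i = rho(i), i,j = 1..k.
Equivalently, Durbin-Levinson gives phi_{kk} iteratively:
  phi_{11} = rho(1)
  phi_{kk} = [rho(k) - sum_{j=1..k-1} phi_{k-1,j} rho(k-j)]
            / [1 - sum_{j=1..k-1} phi_{k-1,j} rho(j)],
  phi_{k,j} = phi_{k-1,j} - phi_{kk} phi_{k-1,k-j},  j = 1..k-1.
Step k = 1:
  phi_11 = rho(1) = 0.5099.
Step k = 2:
  phi_22 = [rho(2) - phi_11 rho(1)] / [1 - phi_11 rho(1)] = [0.6863 - (0.5099)(0.5099)] / [1 - (0.5099)(0.5099)]
         = 0.42630199 / 0.74000199 = 0.576082.
  Update: phi_21 = phi_11 - phi_22 phi_11 = 0.5099 - (0.576082)(0.5099) = 0.216156.
Step k = 3:
  phi_33 = [rho(3) - phi_21 rho(2) - phi_22 rho(1)] / [1 - phi_21 rho(1) - phi_22 rho(2)]
    numerator   = 0.5795 - (0.216156)(0.6863) - (0.576082)(0.5099) = 0.13740804
    denominator = 1 - (0.216156)(0.5099) - (0.576082)(0.6863) = 0.49441699
  phi_33 = 0.13740804 / 0.49441699 = 0.2779.
Therefore phi_{33} = 0.2779.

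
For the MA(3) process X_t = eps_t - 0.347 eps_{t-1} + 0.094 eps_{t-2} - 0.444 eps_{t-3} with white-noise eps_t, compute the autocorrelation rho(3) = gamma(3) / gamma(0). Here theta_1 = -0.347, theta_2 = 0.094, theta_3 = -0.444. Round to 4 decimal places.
\rho(3) = -0.3347

For an MA(q) process with theta_0 = 1, the autocovariance is
  gamma(k) = sigma^2 * sum_{i=0..q-k} theta_i * theta_{i+k},
and rho(k) = gamma(k) / gamma(0). Sigma^2 cancels.
  numerator   = (1)*(-0.444) = -0.444.
  denominator = (1)^2 + (-0.347)^2 + (0.094)^2 + (-0.444)^2 = 1.326381.
  rho(3) = -0.444 / 1.326381 = -0.3347.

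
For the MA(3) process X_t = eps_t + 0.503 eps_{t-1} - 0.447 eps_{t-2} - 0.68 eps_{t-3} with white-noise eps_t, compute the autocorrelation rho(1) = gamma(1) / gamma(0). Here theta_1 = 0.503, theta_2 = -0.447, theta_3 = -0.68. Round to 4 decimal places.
\rho(1) = 0.3039

For an MA(q) process with theta_0 = 1, the autocovariance is
  gamma(k) = sigma^2 * sum_{i=0..q-k} theta_i * theta_{i+k},
and rho(k) = gamma(k) / gamma(0). Sigma^2 cancels.
  numerator   = (1)*(0.503) + (0.503)*(-0.447) + (-0.447)*(-0.68) = 0.582119.
  denominator = (1)^2 + (0.503)^2 + (-0.447)^2 + (-0.68)^2 = 1.915218.
  rho(1) = 0.582119 / 1.915218 = 0.3039.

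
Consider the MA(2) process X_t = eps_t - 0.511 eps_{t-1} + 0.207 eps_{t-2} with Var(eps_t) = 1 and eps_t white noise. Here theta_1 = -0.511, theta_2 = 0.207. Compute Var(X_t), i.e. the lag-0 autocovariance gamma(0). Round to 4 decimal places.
\gamma(0) = 1.3040

For an MA(q) process X_t = eps_t + sum_i theta_i eps_{t-i} with
Var(eps_t) = sigma^2, the variance is
  gamma(0) = sigma^2 * (1 + sum_i theta_i^2).
  sum_i theta_i^2 = (-0.511)^2 + (0.207)^2 = 0.261121 + 0.042849 = 0.30397.
  gamma(0) = 1 * (1 + 0.30397) = 1 * 1.30397 = 1.30397, which rounds to 1.3040.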